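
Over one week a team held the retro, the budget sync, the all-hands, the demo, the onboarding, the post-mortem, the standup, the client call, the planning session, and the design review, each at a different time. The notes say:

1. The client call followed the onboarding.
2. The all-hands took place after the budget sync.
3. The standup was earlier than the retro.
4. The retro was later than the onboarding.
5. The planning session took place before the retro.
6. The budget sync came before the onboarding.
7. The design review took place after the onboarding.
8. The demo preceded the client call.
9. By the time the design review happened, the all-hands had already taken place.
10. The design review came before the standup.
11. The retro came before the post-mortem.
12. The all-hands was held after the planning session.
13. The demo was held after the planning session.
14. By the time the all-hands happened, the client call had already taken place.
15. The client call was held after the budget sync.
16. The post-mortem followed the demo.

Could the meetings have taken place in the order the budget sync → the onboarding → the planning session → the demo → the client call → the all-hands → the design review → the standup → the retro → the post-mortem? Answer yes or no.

yes

Check each stated constraint against the proposed order — e.g. the demo is ahead of the post-mortem; the onboarding is ahead of the retro. Every pair is in the required order; nothing is violated.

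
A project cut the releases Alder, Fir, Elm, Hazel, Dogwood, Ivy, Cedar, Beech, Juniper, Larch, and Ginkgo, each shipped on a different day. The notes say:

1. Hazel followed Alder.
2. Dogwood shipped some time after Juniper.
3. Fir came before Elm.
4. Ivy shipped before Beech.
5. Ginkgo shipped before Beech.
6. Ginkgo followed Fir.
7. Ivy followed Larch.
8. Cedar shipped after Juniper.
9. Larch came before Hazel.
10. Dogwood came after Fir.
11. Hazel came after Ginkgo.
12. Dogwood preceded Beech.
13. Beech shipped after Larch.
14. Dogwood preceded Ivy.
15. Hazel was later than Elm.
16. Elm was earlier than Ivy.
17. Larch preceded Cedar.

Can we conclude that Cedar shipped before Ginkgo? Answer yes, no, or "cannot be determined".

cannot be determined

No chain of stated constraints runs from Cedar to Ginkgo, and none runs from Ginkgo to Cedar either.
So the relative order of Cedar and Ginkgo is not fixed by the given facts.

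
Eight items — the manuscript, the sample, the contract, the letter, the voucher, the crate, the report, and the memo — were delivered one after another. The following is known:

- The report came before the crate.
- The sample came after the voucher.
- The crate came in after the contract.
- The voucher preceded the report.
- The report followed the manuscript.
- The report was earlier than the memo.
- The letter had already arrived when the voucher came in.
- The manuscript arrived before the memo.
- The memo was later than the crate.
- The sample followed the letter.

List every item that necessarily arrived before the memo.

Directly stated before the memo: the crate, the manuscript, and the report.
The contract reaches the memo via the contract → the crate → the memo.
The letter reaches the memo via the letter → the voucher → the report → the memo.
The voucher reaches the memo via the voucher → the report → the memo.

the contract, the crate, the letter, the manuscript, the report, the voucher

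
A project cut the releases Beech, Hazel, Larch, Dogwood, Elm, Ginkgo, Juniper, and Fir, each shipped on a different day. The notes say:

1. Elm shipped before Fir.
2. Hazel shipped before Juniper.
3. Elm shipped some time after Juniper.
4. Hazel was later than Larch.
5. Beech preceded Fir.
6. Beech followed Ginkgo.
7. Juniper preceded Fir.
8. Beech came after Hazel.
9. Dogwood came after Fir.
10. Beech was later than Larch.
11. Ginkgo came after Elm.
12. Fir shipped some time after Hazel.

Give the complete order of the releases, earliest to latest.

The constraints fix every adjacent pair, so only one ordering works:
Larch → Hazel → Juniper → Elm → Ginkgo → Beech → Fir → Dogwood.

Larch, Hazel, Juniper, Elm, Ginkgo, Beech, Fir, Dogwood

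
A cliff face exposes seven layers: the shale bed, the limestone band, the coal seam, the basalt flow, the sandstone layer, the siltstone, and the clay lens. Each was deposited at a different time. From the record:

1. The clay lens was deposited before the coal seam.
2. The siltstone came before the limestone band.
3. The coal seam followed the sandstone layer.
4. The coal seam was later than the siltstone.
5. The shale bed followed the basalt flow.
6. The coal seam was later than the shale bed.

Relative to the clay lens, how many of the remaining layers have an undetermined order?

Forced after the clay lens: the coal seam.
That leaves the basalt flow, the limestone band, the sandstone layer, the shale bed, and the siltstone with no forced order relative to the clay lens — 5.

5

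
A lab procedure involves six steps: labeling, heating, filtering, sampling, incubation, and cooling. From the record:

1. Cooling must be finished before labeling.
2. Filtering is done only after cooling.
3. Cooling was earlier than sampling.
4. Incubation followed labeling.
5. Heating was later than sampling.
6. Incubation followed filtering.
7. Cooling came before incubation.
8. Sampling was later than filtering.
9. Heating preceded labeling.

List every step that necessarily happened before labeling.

cooling, filtering, heating, sampling

Directly stated before labeling: cooling and heating.
Filtering reaches labeling via filtering → sampling → heating → labeling.
Sampling reaches labeling via sampling → heating → labeling.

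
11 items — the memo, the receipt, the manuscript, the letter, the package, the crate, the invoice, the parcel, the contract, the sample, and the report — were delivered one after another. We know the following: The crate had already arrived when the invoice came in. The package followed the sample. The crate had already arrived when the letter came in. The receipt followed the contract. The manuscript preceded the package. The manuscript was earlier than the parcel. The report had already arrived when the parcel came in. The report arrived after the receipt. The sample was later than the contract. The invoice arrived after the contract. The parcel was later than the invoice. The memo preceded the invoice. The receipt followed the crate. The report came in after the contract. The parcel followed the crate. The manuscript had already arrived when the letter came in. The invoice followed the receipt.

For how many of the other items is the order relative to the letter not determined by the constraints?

8

Forced before the letter: the crate and the manuscript.
That leaves the contract, the invoice, the memo, the package, the parcel, the receipt, the report, and the sample with no forced order relative to the letter — 8.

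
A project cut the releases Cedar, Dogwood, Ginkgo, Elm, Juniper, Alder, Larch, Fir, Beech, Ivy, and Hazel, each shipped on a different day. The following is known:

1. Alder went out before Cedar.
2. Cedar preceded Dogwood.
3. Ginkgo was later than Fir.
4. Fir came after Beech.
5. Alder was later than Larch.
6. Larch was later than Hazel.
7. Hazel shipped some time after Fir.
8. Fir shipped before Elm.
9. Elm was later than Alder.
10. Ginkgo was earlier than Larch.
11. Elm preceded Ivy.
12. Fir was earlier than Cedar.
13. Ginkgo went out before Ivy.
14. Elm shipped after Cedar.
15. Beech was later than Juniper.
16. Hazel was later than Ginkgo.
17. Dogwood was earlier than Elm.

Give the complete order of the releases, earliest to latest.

Juniper, Beech, Fir, Ginkgo, Hazel, Larch, Alder, Cedar, Dogwood, Elm, Ivy

The constraints fix every adjacent pair, so only one ordering works:
Juniper → Beech → Fir → Ginkgo → Hazel → Larch → Alder → Cedar → Dogwood → Elm → Ivy.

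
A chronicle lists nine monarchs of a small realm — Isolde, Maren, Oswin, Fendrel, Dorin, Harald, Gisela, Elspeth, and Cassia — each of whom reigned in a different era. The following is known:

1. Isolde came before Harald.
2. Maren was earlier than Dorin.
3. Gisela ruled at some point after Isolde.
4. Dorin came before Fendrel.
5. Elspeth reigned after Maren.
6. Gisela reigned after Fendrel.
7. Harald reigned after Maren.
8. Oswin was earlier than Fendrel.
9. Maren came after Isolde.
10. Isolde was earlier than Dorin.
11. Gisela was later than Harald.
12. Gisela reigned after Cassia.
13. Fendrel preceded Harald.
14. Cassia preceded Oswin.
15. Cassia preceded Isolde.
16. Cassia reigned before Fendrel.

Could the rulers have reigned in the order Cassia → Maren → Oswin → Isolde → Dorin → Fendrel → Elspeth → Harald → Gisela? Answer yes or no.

The constraints require Isolde before Maren, but in the proposed sequence Maren appears ahead of Isolde. That one violation is enough.

no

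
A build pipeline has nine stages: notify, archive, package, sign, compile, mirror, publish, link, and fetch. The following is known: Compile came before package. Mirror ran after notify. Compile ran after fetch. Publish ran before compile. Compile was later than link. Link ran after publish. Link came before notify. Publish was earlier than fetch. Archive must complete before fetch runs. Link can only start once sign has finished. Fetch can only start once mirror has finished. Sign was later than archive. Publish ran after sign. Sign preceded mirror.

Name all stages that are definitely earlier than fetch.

Directly stated before fetch: archive, mirror, and publish.
Link reaches fetch via link → notify → mirror → fetch.
Notify reaches fetch via notify → mirror → fetch.
Sign reaches fetch via sign → publish → fetch.

archive, link, mirror, notify, publish, sign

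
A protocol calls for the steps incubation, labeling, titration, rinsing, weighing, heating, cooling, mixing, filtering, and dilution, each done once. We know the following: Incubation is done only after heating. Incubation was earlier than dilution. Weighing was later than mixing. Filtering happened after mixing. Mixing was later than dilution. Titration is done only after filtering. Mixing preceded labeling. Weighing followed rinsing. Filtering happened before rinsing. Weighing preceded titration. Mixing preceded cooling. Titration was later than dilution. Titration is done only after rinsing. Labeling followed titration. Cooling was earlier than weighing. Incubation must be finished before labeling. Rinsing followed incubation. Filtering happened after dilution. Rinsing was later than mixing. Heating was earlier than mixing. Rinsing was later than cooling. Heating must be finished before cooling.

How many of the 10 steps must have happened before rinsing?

6

Directly stated before rinsing: cooling, filtering, incubation, and mixing.
Dilution reaches rinsing via dilution → filtering → rinsing.
Heating reaches rinsing via heating → incubation → rinsing.
That's cooling, dilution, filtering, heating, incubation, and mixing — 6 in all.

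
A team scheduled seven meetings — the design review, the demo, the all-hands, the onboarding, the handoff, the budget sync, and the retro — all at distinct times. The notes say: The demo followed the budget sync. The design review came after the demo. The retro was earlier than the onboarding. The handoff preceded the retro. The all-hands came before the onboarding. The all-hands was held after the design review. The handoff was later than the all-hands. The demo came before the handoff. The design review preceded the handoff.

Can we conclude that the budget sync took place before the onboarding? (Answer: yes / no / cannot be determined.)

yes

Chain the constraints: the budget sync → the demo → the handoff → the retro → the onboarding. Each link is directly stated, so the budget sync comes before the onboarding.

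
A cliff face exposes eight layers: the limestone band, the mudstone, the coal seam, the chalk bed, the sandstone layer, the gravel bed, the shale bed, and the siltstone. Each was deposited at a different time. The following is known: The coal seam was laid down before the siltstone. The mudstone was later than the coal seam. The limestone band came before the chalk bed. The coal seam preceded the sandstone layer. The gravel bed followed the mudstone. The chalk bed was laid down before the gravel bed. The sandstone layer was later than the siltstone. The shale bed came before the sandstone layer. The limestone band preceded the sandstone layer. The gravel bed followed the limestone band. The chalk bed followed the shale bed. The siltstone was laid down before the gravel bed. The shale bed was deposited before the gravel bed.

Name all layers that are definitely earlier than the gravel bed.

Directly stated before the gravel bed: the chalk bed, the limestone band, the mudstone, the shale bed, and the siltstone.
The coal seam reaches the gravel bed via the coal seam → the siltstone → the gravel bed.

the chalk bed, the coal seam, the limestone band, the mudstone, the shale bed, the siltstone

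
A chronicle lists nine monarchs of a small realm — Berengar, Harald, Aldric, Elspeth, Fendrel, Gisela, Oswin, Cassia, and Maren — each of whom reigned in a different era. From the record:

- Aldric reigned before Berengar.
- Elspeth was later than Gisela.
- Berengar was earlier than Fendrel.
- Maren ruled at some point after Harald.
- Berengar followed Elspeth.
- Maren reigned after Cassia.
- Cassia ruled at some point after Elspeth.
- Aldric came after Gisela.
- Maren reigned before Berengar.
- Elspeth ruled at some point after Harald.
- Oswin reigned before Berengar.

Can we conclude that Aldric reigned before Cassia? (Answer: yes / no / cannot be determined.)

No chain of stated constraints runs from Aldric to Cassia, and none runs from Cassia to Aldric either.
So the relative order of Aldric and Cassia is not fixed by the given facts.

cannot be determined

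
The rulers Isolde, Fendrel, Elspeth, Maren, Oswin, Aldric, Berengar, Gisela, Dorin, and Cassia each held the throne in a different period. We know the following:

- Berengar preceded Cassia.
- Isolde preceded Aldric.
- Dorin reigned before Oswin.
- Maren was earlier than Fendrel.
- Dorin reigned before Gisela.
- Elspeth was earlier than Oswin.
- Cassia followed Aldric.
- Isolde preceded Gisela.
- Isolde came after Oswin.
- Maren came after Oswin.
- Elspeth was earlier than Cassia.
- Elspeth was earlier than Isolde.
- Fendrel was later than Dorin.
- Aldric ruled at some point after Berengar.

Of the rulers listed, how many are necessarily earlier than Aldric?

5

Directly stated before Aldric: Berengar and Isolde.
Dorin reaches Aldric via Dorin → Oswin → Isolde → Aldric.
Elspeth reaches Aldric via Elspeth → Isolde → Aldric.
Oswin reaches Aldric via Oswin → Isolde → Aldric.
No chain forces Gisela (or any of the others) ahead of Aldric.
That's Berengar, Dorin, Elspeth, Isolde, and Oswin — 5 in all.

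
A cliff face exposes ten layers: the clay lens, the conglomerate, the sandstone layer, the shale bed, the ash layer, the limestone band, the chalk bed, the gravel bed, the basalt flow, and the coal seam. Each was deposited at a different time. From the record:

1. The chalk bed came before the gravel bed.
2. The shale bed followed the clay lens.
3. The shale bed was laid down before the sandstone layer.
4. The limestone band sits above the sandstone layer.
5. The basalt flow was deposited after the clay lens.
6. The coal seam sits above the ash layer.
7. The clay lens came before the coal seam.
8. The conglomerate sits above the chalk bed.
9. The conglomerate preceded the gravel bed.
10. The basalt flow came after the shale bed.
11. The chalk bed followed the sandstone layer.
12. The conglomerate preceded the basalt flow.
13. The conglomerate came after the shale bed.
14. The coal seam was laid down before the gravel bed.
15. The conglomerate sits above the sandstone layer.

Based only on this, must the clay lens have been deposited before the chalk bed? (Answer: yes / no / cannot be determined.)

Chain the constraints: the clay lens → the shale bed → the sandstone layer → the chalk bed. Each link is directly stated, so the clay lens comes before the chalk bed.

yes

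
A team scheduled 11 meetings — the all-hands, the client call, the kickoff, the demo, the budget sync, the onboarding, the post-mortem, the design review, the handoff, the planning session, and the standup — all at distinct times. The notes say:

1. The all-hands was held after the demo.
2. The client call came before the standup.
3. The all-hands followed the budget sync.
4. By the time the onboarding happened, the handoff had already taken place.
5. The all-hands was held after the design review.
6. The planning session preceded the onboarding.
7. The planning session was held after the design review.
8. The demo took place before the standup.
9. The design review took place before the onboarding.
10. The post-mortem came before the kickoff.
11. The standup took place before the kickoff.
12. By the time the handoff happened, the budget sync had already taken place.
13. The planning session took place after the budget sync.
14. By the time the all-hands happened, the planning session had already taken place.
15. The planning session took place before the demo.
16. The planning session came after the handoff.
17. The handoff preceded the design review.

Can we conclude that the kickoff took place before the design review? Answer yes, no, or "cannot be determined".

Tracing the constraints gives the design review → the planning session → the demo → the standup → the kickoff, so the design review must come before the kickoff.
That means the kickoff cannot be before the design review.

no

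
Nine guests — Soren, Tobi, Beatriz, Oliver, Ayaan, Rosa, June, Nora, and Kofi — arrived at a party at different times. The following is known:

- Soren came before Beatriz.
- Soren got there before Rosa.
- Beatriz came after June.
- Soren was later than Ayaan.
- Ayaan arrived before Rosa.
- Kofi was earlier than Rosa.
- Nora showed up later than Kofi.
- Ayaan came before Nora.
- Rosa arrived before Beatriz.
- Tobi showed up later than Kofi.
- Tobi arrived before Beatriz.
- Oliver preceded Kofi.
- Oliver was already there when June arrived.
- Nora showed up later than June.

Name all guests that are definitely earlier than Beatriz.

Ayaan, June, Kofi, Oliver, Rosa, Soren, Tobi

Directly stated before Beatriz: June, Rosa, Soren, and Tobi.
Ayaan reaches Beatriz via Ayaan → Soren → Beatriz.
Kofi reaches Beatriz via Kofi → Tobi → Beatriz.
Oliver reaches Beatriz via Oliver → June → Beatriz.
No chain forces Nora ahead of Beatriz.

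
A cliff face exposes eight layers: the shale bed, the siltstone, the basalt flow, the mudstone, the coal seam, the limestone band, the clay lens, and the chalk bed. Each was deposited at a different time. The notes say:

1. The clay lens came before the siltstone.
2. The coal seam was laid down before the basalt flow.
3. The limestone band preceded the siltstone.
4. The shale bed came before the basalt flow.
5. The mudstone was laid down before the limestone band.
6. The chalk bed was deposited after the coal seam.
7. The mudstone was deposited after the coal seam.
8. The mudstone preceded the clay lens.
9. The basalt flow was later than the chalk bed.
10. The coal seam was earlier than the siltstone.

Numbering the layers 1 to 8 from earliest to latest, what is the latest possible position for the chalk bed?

7

The chalk bed must come before the basalt flow — 1 layer forced after it.
Everything else can be placed before the chalk bed in some valid order, so the chalk bed can sit as late as position 8 − 1 = 7.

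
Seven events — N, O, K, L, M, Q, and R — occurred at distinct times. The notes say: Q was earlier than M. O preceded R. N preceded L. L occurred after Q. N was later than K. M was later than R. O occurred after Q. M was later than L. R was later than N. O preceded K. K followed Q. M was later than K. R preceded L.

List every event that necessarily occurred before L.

Directly stated before L: N, Q, and R.
K reaches L via K → N → L.
O reaches L via O → R → L.

K, N, O, Q, R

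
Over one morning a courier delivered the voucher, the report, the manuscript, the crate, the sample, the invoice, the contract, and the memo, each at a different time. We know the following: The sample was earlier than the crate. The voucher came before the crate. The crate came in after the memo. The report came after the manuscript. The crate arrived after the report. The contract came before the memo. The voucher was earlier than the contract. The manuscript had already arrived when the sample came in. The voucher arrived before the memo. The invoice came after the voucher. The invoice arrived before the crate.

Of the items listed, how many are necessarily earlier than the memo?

2

Directly stated before the memo: the contract and the voucher.
No chain forces the report (or any of the others) ahead of the memo.
That's the contract and the voucher — 2 in all.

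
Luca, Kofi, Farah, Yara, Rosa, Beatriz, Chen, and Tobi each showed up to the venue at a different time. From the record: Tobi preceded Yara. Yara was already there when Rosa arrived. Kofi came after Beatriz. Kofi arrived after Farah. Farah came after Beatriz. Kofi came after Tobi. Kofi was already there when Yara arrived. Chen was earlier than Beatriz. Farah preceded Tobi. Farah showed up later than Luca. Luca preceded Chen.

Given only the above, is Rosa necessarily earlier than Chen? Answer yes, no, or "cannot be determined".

no

Tracing the constraints gives Chen → Beatriz → Kofi → Yara → Rosa, so Chen must come before Rosa.
That means Rosa cannot be before Chen.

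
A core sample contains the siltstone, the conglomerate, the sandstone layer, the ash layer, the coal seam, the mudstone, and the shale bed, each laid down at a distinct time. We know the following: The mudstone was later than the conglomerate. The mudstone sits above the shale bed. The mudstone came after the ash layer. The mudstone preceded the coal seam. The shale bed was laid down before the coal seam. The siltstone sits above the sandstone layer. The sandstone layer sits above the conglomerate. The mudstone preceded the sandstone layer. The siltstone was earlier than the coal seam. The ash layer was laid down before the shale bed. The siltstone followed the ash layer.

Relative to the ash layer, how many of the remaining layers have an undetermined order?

1

Forced after the ash layer: the coal seam, the mudstone, the sandstone layer, the shale bed, and the siltstone.
That leaves the conglomerate with no forced order relative to the ash layer — 1.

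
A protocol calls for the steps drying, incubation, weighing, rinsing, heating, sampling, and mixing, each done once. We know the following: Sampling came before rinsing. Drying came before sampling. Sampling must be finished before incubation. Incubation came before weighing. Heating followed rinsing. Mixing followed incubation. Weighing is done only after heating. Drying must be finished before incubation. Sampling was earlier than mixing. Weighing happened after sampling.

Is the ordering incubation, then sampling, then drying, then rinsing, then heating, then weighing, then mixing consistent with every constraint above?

The constraints require sampling before incubation, but in the proposed sequence incubation appears ahead of sampling. That one violation is enough.

no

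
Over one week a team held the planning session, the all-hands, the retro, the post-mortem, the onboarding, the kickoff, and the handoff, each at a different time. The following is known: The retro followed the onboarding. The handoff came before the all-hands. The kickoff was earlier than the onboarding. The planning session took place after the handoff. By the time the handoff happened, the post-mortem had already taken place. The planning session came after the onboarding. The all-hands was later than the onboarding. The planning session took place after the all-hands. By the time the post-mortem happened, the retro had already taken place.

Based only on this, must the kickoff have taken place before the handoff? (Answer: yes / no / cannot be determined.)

yes

Chain the constraints: the kickoff → the onboarding → the retro → the post-mortem → the handoff. Each link is directly stated, so the kickoff comes before the handoff.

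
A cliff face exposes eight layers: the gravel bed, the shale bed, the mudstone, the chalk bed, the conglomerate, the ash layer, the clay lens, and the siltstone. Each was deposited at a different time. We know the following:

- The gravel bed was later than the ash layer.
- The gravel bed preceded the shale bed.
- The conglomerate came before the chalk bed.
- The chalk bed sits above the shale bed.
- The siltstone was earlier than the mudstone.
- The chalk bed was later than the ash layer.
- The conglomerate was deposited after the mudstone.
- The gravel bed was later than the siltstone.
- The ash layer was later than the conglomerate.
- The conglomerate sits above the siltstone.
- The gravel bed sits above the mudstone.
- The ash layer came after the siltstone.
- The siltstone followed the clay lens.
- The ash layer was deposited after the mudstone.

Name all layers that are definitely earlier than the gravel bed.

Directly stated before the gravel bed: the ash layer, the mudstone, and the siltstone.
The clay lens reaches the gravel bed via the clay lens → the siltstone → the gravel bed.
The conglomerate reaches the gravel bed via the conglomerate → the ash layer → the gravel bed.

the ash layer, the clay lens, the conglomerate, the mudstone, the siltstone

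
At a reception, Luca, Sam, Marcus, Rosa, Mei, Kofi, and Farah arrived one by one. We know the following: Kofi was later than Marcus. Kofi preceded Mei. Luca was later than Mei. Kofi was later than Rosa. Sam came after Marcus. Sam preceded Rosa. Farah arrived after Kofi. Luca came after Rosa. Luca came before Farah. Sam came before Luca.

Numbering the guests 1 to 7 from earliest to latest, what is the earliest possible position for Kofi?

4

Marcus, Rosa, and Sam must all come before Kofi — 3 forced predecessors.
Nothing else is forced ahead of Kofi, so their earliest slot is position 3 + 1 = 4.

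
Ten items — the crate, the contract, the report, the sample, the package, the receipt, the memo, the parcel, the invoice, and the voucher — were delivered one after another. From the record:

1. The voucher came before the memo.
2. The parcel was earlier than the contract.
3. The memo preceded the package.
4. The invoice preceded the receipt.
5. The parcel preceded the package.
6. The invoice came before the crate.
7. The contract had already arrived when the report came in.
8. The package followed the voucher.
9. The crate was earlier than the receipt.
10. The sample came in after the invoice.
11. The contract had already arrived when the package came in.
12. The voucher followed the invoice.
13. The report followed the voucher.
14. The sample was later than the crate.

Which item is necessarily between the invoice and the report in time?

the voucher

Tracing the constraints gives the invoice → the voucher → the report, so the voucher sits after the invoice and before the report.
No other item is forced both after the invoice and before the report.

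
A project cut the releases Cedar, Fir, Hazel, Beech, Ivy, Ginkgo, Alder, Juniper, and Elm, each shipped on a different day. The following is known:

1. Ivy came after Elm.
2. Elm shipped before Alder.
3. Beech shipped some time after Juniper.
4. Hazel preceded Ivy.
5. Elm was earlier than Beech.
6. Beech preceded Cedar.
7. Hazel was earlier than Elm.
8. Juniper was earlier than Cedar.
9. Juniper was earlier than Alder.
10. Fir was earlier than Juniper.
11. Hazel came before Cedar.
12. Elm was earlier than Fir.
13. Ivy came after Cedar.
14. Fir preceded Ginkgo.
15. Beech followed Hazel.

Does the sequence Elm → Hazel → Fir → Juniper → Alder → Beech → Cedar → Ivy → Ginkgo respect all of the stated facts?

no

The constraints require Hazel before Elm, but in the proposed sequence Elm appears ahead of Hazel. That one violation is enough.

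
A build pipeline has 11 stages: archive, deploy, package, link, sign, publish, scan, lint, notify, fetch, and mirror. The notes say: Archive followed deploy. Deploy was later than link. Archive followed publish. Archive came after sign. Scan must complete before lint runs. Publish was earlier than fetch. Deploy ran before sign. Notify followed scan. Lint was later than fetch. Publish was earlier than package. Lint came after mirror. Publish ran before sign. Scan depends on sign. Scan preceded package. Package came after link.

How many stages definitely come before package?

5

Directly stated before package: link, publish, and scan.
Deploy reaches package via deploy → sign → scan → package.
Sign reaches package via sign → scan → package.
That's deploy, link, publish, scan, and sign — 5 in all.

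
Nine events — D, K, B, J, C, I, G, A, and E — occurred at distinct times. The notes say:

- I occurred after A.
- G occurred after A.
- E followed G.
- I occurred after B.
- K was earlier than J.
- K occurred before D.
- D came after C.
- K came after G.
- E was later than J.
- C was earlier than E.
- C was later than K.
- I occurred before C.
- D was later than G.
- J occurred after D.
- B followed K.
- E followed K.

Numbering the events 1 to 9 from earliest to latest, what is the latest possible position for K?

3

K must come before B, C, D, E, I, and J — 6 events forced after it.
Everything else can be placed before K in some valid order, so K can sit as late as position 9 − 6 = 3.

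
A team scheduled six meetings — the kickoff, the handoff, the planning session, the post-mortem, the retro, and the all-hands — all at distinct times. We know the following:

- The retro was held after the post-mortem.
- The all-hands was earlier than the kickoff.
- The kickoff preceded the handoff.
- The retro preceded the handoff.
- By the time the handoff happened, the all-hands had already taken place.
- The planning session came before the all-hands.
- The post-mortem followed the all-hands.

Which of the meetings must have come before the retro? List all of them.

the all-hands, the planning session, the post-mortem

Directly stated before the retro: the post-mortem.
The all-hands reaches the retro via the all-hands → the post-mortem → the retro.
The planning session reaches the retro via the planning session → the all-hands → the post-mortem → the retro.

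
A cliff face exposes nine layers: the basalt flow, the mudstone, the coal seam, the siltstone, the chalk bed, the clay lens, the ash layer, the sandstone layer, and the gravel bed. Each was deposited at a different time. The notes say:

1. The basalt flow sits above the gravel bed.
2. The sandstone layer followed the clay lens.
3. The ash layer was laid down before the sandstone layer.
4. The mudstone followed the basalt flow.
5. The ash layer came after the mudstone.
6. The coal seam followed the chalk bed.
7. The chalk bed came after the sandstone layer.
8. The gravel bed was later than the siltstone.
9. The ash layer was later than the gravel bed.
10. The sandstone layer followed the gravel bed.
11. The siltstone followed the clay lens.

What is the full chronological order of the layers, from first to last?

The constraints fix every adjacent pair, so only one ordering works:
the clay lens → the siltstone → the gravel bed → the basalt flow → the mudstone → the ash layer → the sandstone layer → the chalk bed → the coal seam.

the clay lens, the siltstone, the gravel bed, the basalt flow, the mudstone, the ash layer, the sandstone layer, the chalk bed, the coal seam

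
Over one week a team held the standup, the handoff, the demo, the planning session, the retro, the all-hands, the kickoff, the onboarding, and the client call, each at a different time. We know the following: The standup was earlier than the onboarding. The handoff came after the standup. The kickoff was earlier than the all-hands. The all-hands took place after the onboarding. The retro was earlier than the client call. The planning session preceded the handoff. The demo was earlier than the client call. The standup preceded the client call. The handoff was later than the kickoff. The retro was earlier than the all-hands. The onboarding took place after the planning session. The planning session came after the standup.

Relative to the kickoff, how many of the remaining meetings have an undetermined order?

6

Forced after the kickoff: the all-hands and the handoff.
That leaves the client call, the demo, the onboarding, the planning session, the retro, and the standup with no forced order relative to the kickoff — 6.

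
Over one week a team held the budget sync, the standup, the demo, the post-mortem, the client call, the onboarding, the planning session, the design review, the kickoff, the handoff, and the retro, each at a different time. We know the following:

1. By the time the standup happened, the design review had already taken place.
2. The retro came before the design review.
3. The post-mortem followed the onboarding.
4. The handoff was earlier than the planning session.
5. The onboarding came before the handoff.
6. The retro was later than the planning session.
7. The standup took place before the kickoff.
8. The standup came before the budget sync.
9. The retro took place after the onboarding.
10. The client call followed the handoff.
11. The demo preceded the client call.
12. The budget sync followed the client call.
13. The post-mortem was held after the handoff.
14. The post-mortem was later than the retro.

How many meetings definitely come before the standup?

Directly stated before the standup: the design review.
The handoff reaches the standup via the handoff → the planning session → the retro → the design review → the standup.
The onboarding reaches the standup via the onboarding → the retro → the design review → the standup.
The planning session reaches the standup via the planning session → the retro → the design review → the standup.
Likewise the retro reaches the standup by chaining the stated constraints.
No chain forces the budget sync (or any of the others) ahead of the standup.
That's the design review, the handoff, the onboarding, the planning session, and the retro — 5 in all.

5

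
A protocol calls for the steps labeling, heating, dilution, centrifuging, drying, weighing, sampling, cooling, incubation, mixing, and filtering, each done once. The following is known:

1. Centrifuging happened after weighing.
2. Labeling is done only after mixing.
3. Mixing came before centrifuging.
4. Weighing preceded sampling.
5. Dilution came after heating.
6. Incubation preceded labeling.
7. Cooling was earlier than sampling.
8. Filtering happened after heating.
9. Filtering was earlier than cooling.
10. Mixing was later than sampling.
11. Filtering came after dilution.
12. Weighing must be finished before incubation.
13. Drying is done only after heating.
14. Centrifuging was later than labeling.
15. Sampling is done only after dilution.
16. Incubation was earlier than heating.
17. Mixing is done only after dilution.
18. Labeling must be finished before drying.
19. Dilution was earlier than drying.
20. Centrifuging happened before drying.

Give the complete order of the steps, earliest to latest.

weighing, incubation, heating, dilution, filtering, cooling, sampling, mixing, labeling, centrifuging, drying

The constraints fix every adjacent pair, so only one ordering works:
weighing → incubation → heating → dilution → filtering → cooling → sampling → mixing → labeling → centrifuging → drying.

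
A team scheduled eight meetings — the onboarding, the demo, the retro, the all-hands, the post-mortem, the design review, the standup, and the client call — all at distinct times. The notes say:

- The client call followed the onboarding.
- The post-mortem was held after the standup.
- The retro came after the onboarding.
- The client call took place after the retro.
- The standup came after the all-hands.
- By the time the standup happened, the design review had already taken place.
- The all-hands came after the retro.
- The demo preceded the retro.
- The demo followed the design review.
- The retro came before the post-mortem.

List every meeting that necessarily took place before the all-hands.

Directly stated before the all-hands: the retro.
The demo reaches the all-hands via the demo → the retro → the all-hands.
The design review reaches the all-hands via the design review → the demo → the retro → the all-hands.
The onboarding reaches the all-hands via the onboarding → the retro → the all-hands.
No chain forces the post-mortem (or any of the others) ahead of the all-hands.

the demo, the design review, the onboarding, the retro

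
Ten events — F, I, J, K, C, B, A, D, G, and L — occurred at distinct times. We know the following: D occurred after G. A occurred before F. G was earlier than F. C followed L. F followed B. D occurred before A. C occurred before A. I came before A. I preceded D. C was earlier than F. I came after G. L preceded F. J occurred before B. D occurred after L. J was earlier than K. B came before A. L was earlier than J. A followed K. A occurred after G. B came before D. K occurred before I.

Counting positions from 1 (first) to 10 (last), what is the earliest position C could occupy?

2

L must come before C — 1 forced predecessor.
Nothing else is forced ahead of C, so its earliest slot is position 1 + 1 = 2.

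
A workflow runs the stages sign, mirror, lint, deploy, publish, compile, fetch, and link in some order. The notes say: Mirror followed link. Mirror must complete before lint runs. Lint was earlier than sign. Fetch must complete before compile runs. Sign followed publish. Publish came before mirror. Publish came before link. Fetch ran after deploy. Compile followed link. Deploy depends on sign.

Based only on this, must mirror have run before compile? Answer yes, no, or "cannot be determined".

yes

Chain the constraints: mirror → lint → sign → deploy → fetch → compile. Each link is directly stated, so mirror comes before compile.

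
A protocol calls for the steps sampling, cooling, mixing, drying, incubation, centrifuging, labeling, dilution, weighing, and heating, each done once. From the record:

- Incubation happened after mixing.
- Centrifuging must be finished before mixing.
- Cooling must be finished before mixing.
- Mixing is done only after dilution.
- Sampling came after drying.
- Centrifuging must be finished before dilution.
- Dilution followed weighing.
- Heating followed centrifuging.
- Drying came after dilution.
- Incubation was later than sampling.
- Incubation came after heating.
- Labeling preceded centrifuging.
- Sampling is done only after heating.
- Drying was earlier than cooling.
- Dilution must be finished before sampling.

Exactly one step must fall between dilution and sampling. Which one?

drying

Tracing the constraints gives dilution → drying → sampling, so drying sits after dilution and before sampling.
No other step is forced both after dilution and before sampling.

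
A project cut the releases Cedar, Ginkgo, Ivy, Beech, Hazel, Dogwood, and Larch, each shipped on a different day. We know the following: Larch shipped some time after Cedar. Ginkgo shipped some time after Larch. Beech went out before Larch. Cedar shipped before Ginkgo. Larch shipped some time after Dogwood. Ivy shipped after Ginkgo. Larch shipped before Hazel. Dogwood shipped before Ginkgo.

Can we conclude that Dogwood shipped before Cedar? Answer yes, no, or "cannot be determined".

No chain of stated constraints runs from Dogwood to Cedar, and none runs from Cedar to Dogwood either.
So the relative order of Dogwood and Cedar is not fixed by the given facts.

cannot be determined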